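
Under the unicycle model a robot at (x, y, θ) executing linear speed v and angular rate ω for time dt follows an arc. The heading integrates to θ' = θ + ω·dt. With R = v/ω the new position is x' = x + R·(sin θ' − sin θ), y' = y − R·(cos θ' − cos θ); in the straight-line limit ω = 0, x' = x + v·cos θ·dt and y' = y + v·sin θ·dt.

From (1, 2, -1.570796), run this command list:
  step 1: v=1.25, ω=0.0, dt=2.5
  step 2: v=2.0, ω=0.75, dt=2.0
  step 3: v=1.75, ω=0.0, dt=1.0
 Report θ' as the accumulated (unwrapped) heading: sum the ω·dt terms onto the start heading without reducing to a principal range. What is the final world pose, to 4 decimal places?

(5.2237, -3.9088, -0.0708)

step 1: θ'=-1.5708 (straight) → pose (1.0000, -1.1250, -1.5708)
step 2: θ'=-0.0708 (R=2.6667) → pose (3.4780, -3.7850, -0.0708)
step 3: θ'=-0.0708 (straight) → pose (5.2237, -3.9088, -0.0708)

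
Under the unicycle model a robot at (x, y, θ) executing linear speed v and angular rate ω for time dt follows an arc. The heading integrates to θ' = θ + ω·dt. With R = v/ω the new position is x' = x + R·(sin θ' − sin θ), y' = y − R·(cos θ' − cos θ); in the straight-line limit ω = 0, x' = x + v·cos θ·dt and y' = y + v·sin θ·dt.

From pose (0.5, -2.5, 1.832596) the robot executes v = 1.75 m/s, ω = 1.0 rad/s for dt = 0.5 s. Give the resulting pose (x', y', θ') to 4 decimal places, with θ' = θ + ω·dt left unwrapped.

(0.0759, -1.7450, 2.3326)

θ' = 1.8326 + 1.0·0.5 = 2.3326
R = v/ω = 1.75/1.0 = 1.7500
x' = 0.5 + 1.7500·(sin 2.3326 − sin 1.8326) = 0.0759
y' = -2.5 − 1.7500·(cos 2.3326 − cos 1.8326) = -1.7450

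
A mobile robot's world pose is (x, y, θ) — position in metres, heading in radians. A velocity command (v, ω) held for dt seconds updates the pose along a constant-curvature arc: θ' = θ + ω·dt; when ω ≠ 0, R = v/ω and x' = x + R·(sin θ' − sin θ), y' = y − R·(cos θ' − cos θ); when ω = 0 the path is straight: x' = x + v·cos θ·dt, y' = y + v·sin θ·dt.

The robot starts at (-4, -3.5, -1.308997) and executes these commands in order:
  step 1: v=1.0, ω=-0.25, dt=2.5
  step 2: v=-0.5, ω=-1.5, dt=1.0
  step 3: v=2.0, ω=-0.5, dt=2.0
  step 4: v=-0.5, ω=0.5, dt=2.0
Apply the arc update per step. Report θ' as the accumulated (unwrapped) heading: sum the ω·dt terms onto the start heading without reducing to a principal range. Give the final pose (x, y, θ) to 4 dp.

(-5.7367, -3.7074, -3.4340)

step 1: θ'=-1.9340 (R=-4.0000) → pose (-4.1246, -5.9563, -1.9340)
step 2: θ'=-3.4340 (R=0.3333) → pose (-3.7170, -5.7556, -3.4340)
step 3: θ'=-4.4340 (R=-4.0000) → pose (-6.4099, -3.0246, -4.4340)
step 4: θ'=-3.4340 (R=-1.0000) → pose (-5.7367, -3.7074, -3.4340)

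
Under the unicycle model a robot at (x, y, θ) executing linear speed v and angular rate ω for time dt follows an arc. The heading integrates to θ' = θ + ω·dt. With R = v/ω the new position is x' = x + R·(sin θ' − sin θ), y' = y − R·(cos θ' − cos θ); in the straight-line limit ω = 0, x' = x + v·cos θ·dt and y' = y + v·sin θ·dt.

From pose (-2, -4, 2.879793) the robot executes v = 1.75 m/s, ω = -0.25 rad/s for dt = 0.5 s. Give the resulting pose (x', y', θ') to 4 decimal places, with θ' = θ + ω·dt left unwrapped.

(-2.8288, -3.7214, 2.7548)

θ' = 2.8798 + -0.25·0.5 = 2.7548
R = v/ω = 1.75/-0.25 = -7.0000
x' = -2 + -7.0000·(sin 2.7548 − sin 2.8798) = -2.8288
y' = -4 − -7.0000·(cos 2.7548 − cos 2.8798) = -3.7214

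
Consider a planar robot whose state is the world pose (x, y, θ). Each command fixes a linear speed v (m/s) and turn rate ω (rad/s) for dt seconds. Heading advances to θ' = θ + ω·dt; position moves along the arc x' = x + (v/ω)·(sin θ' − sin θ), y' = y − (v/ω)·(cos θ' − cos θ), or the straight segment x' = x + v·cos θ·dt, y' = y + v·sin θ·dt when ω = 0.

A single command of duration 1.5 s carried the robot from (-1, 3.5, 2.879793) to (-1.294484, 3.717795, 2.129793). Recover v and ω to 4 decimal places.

v = 0.2500, ω = -0.5000

Δθ = 2.129793 − 2.879793 = -0.750000
ω = Δθ/dt = -0.750000/1.5 = -0.5000
R = Δx/(sin θ' − sin θ) = -0.5000
v = R·ω = -0.5000·-0.5000 = 0.2500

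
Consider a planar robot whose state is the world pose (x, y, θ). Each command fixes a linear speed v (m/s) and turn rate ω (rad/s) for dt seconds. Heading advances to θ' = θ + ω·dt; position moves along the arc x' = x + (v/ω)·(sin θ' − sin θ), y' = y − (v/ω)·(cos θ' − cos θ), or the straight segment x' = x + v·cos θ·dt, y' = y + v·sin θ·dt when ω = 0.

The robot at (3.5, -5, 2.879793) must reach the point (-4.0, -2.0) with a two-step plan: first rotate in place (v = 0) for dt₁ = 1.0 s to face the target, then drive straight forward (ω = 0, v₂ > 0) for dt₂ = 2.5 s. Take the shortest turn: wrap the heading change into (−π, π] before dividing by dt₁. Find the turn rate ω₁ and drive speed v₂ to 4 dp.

ω₁ = -0.1187, v₂ = 3.2311

heading to target = atan2(-2−-5, -4−3.5) = 2.7611
Δθ = wrap(2.7611 − 2.8798) = -0.1187; ω₁ = Δθ/dt₁ = -0.1187
distance = √((-4−3.5)² + (-2−-5)²) = 8.0777; v₂ = distance/dt₂ = 3.2311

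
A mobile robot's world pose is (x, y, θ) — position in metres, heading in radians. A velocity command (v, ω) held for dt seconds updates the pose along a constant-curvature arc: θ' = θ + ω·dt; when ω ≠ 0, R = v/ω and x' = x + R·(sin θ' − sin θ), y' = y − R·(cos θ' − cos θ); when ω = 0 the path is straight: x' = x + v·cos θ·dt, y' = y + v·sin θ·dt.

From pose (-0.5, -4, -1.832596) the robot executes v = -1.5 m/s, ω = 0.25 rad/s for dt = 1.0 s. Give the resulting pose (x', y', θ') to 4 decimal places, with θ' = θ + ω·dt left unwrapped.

(-0.2960, -2.5179, -1.5826)

θ' = -1.8326 + 0.25·1.0 = -1.5826
R = v/ω = -1.5/0.25 = -6.0000
x' = -0.5 + -6.0000·(sin -1.5826 − sin -1.8326) = -0.2960
y' = -4 − -6.0000·(cos -1.5826 − cos -1.8326) = -2.5179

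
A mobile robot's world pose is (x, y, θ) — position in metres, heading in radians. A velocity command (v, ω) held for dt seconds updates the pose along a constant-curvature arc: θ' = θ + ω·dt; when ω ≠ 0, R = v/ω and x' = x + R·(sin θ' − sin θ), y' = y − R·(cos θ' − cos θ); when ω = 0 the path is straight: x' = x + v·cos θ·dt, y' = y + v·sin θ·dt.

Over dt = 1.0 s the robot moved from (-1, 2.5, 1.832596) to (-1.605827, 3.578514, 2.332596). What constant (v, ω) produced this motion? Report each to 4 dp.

Δθ = 2.332596 − 1.832596 = 0.500000
ω = Δθ/dt = 0.500000/1.0 = 0.5000
R = −Δy/(cos θ' − cos θ) = 2.5000
v = R·ω = 2.5000·0.5000 = 1.2500

v = 1.2500, ω = 0.5000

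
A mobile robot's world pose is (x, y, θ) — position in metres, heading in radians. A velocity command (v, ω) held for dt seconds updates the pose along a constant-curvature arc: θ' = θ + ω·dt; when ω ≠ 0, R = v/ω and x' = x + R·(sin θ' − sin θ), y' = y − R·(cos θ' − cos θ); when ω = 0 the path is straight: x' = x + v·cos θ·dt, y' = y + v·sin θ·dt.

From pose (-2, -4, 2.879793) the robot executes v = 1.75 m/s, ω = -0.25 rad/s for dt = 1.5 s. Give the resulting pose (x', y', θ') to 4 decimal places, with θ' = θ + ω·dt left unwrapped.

θ' = 2.8798 + -0.25·1.5 = 2.5048
R = v/ω = 1.75/-0.25 = -7.0000
x' = -2 + -7.0000·(sin 2.5048 − sin 2.8798) = -4.3506
y' = -4 − -7.0000·(cos 2.5048 − cos 2.8798) = -2.8665

(-4.3506, -2.8665, 2.5048)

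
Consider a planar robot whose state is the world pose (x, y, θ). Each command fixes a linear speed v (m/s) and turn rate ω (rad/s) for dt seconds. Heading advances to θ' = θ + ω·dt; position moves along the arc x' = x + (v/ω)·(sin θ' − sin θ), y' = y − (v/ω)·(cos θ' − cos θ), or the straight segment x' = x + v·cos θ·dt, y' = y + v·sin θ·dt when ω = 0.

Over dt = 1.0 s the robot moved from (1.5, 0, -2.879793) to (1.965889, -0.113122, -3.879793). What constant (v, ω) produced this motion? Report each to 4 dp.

Δθ = -3.879793 − -2.879793 = -1.000000
ω = Δθ/dt = -1.000000/1.0 = -1.0000
R = Δx/(sin θ' − sin θ) = 0.5000
v = R·ω = 0.5000·-1.0000 = -0.5000

v = -0.5000, ω = -1.0000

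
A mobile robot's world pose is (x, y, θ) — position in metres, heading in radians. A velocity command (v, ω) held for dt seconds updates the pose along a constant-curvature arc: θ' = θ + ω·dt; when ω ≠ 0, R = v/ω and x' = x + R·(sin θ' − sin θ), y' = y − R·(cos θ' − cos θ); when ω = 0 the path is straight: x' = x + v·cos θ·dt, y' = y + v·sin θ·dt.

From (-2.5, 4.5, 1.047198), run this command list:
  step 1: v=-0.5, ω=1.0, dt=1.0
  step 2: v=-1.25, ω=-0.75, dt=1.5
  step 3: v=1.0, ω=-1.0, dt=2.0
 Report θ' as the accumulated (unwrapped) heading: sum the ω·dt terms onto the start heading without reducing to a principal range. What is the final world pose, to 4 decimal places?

step 1: θ'=2.0472 (R=-0.5000) → pose (-2.5113, 4.0207, 2.0472)
step 2: θ'=0.9222 (R=1.6667) → pose (-2.6642, 2.2496, 0.9222)
step 3: θ'=-1.0778 (R=-1.0000) → pose (-0.9863, 2.1188, -1.0778)

(-0.9863, 2.1188, -1.0778)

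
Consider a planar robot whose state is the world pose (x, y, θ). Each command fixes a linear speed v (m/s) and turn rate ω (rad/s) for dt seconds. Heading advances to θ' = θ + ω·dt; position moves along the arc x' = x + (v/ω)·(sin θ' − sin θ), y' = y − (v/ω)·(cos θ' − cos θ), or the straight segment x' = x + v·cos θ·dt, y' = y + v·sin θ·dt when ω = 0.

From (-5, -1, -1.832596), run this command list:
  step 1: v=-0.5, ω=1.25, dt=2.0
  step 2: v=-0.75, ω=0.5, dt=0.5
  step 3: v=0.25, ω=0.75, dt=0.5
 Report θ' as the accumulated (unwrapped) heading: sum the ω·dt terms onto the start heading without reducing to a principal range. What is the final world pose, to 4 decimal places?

step 1: θ'=0.6674 (R=-0.4000) → pose (-5.6339, -0.5823, 0.6674)
step 2: θ'=0.9174 (R=-1.5000) → pose (-5.8966, -0.8486, 0.9174)
step 3: θ'=1.2924 (R=0.3333) → pose (-5.8407, -0.7376, 1.2924)

(-5.8407, -0.7376, 1.2924)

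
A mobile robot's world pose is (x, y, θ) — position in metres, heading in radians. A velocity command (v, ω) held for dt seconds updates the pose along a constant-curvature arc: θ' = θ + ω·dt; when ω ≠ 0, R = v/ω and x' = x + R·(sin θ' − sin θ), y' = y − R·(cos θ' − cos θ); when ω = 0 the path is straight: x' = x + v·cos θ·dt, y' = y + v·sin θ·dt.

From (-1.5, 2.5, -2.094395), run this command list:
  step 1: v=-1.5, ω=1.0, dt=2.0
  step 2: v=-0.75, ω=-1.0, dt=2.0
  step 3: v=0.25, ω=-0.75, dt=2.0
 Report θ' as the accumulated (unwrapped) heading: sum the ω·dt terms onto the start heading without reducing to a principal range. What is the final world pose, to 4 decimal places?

(-3.6710, 5.7319, -3.5944)

step 1: θ'=-0.0944 (R=-1.5000) → pose (-2.6577, 4.7433, -0.0944)
step 2: θ'=-2.0944 (R=0.7500) → pose (-3.2365, 5.8650, -2.0944)
step 3: θ'=-3.5944 (R=-0.3333) → pose (-3.6710, 5.7319, -3.5944)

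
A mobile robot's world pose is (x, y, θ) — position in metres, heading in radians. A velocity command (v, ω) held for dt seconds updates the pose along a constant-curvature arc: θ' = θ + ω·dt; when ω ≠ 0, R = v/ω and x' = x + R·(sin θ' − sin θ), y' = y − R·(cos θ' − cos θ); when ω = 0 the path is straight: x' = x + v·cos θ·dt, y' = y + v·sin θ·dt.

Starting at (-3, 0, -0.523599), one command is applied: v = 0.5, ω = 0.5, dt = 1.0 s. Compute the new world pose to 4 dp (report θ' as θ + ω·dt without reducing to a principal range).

(-2.5236, -0.1337, -0.0236)

θ' = -0.5236 + 0.5·1.0 = -0.0236
R = v/ω = 0.5/0.5 = 1.0000
x' = -3 + 1.0000·(sin -0.0236 − sin -0.5236) = -2.5236
y' = 0 − 1.0000·(cos -0.0236 − cos -0.5236) = -0.1337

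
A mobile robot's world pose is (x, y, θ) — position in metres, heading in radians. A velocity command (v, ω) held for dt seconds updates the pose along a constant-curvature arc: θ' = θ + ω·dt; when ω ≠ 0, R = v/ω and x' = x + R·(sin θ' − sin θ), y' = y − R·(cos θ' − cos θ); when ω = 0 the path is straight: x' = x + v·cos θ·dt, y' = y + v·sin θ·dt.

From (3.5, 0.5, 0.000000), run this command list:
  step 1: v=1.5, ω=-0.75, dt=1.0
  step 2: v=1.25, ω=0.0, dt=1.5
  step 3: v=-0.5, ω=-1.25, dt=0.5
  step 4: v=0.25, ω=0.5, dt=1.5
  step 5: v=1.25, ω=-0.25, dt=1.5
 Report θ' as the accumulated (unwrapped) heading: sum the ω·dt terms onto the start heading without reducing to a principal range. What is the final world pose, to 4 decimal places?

step 1: θ'=-0.7500 (R=-2.0000) → pose (4.8633, -0.0366, -0.7500)
step 2: θ'=-0.7500 (straight) → pose (6.2352, -1.3147, -0.7500)
step 3: θ'=-1.3750 (R=0.4000) → pose (6.1155, -1.0998, -1.3750)
step 4: θ'=-0.6250 (R=0.5000) → pose (6.3134, -1.4080, -0.6250)
step 5: θ'=-1.0000 (R=-5.0000) → pose (7.5953, -2.7614, -1.0000)

(7.5953, -2.7614, -1.0000)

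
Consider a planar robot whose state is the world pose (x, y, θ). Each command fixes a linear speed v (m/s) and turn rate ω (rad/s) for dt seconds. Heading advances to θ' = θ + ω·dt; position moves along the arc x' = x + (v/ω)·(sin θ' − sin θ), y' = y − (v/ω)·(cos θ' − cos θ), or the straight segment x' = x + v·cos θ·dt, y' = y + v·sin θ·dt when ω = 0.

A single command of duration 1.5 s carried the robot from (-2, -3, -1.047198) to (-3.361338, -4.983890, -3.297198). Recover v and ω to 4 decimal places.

Δθ = -3.297198 − -1.047198 = -2.250000
ω = Δθ/dt = -2.250000/1.5 = -1.5000
R = −Δy/(cos θ' − cos θ) = -1.3333
v = R·ω = -1.3333·-1.5000 = 2.0000

v = 2.0000, ω = -1.5000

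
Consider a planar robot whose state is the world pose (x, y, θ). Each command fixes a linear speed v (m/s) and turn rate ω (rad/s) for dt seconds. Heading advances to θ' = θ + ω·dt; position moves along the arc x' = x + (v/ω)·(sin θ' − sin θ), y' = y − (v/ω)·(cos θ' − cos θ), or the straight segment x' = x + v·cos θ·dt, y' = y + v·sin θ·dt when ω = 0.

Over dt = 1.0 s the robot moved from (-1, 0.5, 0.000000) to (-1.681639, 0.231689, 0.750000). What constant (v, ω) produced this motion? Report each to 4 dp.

v = -0.7500, ω = 0.7500

Δθ = 0.750000 − 0.000000 = 0.750000
ω = Δθ/dt = 0.750000/1.0 = 0.7500
R = Δx/(sin θ' − sin θ) = -1.0000
v = R·ω = -1.0000·0.7500 = -0.7500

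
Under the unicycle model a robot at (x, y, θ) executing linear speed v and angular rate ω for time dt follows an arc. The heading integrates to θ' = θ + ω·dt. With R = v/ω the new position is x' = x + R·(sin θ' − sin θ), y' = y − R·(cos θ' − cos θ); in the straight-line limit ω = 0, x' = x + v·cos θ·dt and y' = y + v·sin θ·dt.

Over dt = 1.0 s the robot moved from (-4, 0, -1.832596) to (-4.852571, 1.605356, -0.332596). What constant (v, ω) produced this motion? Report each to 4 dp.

Δθ = -0.332596 − -1.832596 = 1.500000
ω = Δθ/dt = 1.500000/1.0 = 1.5000
R = −Δy/(cos θ' − cos θ) = -1.3333
v = R·ω = -1.3333·1.5000 = -2.0000

v = -2.0000, ω = 1.5000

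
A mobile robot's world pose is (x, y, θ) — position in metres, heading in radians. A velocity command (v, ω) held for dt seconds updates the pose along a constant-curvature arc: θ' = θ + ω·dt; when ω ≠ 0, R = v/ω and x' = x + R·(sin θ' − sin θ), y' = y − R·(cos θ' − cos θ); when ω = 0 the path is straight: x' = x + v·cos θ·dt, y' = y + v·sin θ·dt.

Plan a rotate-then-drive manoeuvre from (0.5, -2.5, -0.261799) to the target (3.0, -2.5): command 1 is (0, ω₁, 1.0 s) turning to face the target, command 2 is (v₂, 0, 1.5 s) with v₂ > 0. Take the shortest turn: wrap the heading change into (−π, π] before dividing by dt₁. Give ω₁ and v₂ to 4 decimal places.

heading to target = atan2(-2.5−-2.5, 3−0.5) = 0.0000
Δθ = wrap(0.0000 − -0.2618) = 0.2618; ω₁ = Δθ/dt₁ = 0.2618
distance = √((3−0.5)² + (-2.5−-2.5)²) = 2.5000; v₂ = distance/dt₂ = 1.6667

ω₁ = 0.2618, v₂ = 1.6667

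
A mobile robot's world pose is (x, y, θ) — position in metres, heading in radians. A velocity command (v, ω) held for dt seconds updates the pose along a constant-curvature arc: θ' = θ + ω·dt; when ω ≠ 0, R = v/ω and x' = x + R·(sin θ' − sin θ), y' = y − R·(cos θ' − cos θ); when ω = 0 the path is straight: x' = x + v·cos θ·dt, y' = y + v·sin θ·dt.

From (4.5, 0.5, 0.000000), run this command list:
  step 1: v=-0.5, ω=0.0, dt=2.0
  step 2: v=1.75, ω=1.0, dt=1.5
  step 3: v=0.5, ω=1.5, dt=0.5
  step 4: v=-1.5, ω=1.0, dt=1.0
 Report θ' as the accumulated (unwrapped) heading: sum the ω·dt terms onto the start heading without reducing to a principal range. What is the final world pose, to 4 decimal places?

(6.5019, 1.8102, 3.2500)

step 1: θ'=0.0000 (straight) → pose (3.5000, 0.5000, 0.0000)
step 2: θ'=1.5000 (R=1.7500) → pose (5.2456, 2.1262, 1.5000)
step 3: θ'=2.2500 (R=0.3333) → pose (5.1725, 2.3592, 2.2500)
step 4: θ'=3.2500 (R=-1.5000) → pose (6.5019, 1.8102, 3.2500)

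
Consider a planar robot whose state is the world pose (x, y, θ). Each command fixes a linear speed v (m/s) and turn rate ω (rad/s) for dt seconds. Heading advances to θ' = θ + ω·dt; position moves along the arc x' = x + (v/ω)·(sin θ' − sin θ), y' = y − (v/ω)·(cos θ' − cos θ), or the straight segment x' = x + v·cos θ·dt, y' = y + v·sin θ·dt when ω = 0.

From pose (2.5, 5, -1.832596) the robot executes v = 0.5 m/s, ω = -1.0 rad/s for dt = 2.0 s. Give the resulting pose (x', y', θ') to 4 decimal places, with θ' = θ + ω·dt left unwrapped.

(1.6984, 4.7441, -3.8326)

θ' = -1.8326 + -1.0·2.0 = -3.8326
R = v/ω = 0.5/-1.0 = -0.5000
x' = 2.5 + -0.5000·(sin -3.8326 − sin -1.8326) = 1.6984
y' = 5 − -0.5000·(cos -3.8326 − cos -1.8326) = 4.7441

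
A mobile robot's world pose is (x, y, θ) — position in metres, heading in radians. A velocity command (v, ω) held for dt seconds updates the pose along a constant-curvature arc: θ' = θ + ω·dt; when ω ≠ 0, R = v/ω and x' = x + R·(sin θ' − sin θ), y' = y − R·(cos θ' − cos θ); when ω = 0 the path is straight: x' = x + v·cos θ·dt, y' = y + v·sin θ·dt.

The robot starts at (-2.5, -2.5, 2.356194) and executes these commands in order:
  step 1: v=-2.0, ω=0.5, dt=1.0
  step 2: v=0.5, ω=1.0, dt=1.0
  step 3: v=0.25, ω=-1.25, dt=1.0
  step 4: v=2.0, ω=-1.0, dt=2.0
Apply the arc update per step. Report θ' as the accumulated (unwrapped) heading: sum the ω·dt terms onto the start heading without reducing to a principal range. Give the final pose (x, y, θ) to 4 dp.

(-1.6184, -0.2690, 0.6062)

step 1: θ'=2.8562 (R=-4.0000) → pose (-0.7977, -3.5098, 2.8562)
step 2: θ'=3.8562 (R=0.5000) → pose (-1.2662, -3.6119, 3.8562)
step 3: θ'=2.6062 (R=-0.2000) → pose (-1.4993, -3.6328, 2.6062)
step 4: θ'=0.6062 (R=-2.0000) → pose (-1.6184, -0.2690, 0.6062)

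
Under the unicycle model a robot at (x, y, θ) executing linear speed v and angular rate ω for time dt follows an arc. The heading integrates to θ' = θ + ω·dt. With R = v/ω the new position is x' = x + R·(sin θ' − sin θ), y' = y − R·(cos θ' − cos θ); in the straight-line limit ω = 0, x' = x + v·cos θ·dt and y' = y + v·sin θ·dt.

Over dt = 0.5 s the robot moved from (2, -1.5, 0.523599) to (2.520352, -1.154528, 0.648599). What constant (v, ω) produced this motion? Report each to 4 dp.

v = 1.2500, ω = 0.2500

Δθ = 0.648599 − 0.523599 = 0.125000
ω = Δθ/dt = 0.125000/0.5 = 0.2500
R = Δx/(sin θ' − sin θ) = 5.0000
v = R·ω = 5.0000·0.2500 = 1.2500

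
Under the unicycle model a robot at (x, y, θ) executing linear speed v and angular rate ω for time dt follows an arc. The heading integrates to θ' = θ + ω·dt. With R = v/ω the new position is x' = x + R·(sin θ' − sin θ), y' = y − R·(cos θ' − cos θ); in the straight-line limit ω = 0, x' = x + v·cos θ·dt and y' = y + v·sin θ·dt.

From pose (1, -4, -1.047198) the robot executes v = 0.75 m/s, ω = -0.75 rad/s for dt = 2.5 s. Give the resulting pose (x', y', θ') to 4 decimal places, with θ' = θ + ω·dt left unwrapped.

θ' = -1.0472 + -0.75·2.5 = -2.9222
R = v/ω = 0.75/-0.75 = -1.0000
x' = 1 + -1.0000·(sin -2.9222 − sin -1.0472) = 0.3516
y' = -4 − -1.0000·(cos -2.9222 − cos -1.0472) = -5.4760

(0.3516, -5.4760, -2.9222)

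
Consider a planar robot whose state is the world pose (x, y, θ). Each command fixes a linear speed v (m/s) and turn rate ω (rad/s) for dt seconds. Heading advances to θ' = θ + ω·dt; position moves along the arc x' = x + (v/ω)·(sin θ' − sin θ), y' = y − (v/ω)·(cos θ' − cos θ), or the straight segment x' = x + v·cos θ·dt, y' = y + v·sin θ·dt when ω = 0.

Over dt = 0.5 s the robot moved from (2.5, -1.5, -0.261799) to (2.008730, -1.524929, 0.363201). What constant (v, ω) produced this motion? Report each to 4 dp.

v = -1.0000, ω = 1.2500

Δθ = 0.363201 − -0.261799 = 0.625000
ω = Δθ/dt = 0.625000/0.5 = 1.2500
R = Δx/(sin θ' − sin θ) = -0.8000
v = R·ω = -0.8000·1.2500 = -1.0000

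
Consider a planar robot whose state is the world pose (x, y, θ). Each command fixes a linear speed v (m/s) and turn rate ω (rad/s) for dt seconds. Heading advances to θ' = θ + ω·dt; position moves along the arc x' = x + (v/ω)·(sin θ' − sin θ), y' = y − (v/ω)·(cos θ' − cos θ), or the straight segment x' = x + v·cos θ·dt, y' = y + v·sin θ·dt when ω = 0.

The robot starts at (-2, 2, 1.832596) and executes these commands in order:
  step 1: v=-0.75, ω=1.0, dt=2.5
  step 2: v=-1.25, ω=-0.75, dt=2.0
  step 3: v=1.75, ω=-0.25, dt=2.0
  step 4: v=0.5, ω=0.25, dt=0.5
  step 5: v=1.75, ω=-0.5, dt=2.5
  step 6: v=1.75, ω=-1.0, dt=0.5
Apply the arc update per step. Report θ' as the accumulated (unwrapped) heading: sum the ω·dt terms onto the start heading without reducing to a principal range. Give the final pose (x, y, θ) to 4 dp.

(-2.2058, 9.5568, 0.7076)

step 1: θ'=4.3326 (R=-0.7500) → pose (-0.5790, 1.9161, 4.3326)
step 2: θ'=2.8326 (R=1.6667) → pose (1.4757, 2.8859, 2.8326)
step 3: θ'=2.3326 (R=-7.0000) → pose (-1.4607, 4.7228, 2.3326)
step 4: θ'=2.4576 (R=2.0000) → pose (-1.6441, 4.8925, 2.4576)
step 5: θ'=1.2076 (R=-3.5000) → pose (-2.7041, 8.8486, 1.2076)
step 6: θ'=0.7076 (R=-1.7500) → pose (-2.2058, 9.5568, 0.7076)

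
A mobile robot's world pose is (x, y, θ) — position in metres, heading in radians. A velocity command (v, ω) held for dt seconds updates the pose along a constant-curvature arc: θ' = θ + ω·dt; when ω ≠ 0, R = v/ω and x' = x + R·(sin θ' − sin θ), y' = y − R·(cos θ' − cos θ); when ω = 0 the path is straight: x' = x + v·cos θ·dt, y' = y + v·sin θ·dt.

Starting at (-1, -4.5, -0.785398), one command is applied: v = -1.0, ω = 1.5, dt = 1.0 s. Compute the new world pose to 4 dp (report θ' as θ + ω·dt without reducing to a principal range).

θ' = -0.7854 + 1.5·1.0 = 0.7146
R = v/ω = -1.0/1.5 = -0.6667
x' = -1 + -0.6667·(sin 0.7146 − sin -0.7854) = -1.9083
y' = -4.5 − -0.6667·(cos 0.7146 − cos -0.7854) = -4.4678

(-1.9083, -4.4678, 0.7146)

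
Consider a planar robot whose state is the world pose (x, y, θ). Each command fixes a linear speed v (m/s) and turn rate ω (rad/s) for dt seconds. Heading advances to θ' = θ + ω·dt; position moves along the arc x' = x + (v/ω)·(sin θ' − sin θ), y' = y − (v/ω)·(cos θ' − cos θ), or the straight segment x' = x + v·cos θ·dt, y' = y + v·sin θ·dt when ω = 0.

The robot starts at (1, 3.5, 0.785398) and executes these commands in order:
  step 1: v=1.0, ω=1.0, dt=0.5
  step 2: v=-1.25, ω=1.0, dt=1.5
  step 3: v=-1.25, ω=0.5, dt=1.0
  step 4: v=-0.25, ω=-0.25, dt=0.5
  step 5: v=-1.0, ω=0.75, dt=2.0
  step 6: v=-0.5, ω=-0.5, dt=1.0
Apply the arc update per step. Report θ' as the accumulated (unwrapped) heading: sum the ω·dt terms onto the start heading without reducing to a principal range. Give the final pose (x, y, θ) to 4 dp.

(4.8242, 4.0174, 4.1604)

step 1: θ'=1.2854 (R=1.0000) → pose (1.2524, 3.9256, 1.2854)
step 2: θ'=2.7854 (R=-1.2500) → pose (2.0160, 2.4021, 2.7854)
step 3: θ'=3.2854 (R=-2.5000) → pose (3.2460, 2.2710, 3.2854)
step 4: θ'=3.1604 (R=1.0000) → pose (3.3705, 2.2811, 3.1604)
step 5: θ'=4.6604 (R=-1.3333) → pose (4.6770, 3.5449, 4.6604)
step 6: θ'=4.1604 (R=1.0000) → pose (4.8242, 4.0174, 4.1604)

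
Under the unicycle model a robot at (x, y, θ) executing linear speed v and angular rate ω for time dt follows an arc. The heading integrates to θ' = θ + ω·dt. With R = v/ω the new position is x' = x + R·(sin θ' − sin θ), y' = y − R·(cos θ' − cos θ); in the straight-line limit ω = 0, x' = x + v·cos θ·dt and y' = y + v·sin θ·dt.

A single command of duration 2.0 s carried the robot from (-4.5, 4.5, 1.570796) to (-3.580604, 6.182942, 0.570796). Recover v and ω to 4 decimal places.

v = 1.0000, ω = -0.5000

Δθ = 0.570796 − 1.570796 = -1.000000
ω = Δθ/dt = -1.000000/2.0 = -0.5000
R = −Δy/(cos θ' − cos θ) = -2.0000
v = R·ω = -2.0000·-0.5000 = 1.0000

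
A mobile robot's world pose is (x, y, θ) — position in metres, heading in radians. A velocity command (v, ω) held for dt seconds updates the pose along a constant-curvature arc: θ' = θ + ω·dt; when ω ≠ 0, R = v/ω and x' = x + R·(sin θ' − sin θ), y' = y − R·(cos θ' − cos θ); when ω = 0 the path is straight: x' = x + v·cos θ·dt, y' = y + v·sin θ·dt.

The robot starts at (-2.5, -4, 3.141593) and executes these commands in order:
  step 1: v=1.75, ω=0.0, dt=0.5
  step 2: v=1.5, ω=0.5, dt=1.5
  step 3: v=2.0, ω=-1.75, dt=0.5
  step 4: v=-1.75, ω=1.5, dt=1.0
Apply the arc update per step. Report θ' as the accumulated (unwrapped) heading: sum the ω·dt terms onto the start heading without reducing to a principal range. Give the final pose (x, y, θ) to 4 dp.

(-5.0516, -4.1721, 4.5166)

step 1: θ'=3.1416 (straight) → pose (-3.3750, -4.0000, 3.1416)
step 2: θ'=3.8916 (R=3.0000) → pose (-5.4199, -4.8049, 3.8916)
step 3: θ'=3.0166 (R=-1.1429) → pose (-6.3414, -5.1027, 3.0166)
step 4: θ'=4.5166 (R=-1.1667) → pose (-5.0516, -4.1721, 4.5166)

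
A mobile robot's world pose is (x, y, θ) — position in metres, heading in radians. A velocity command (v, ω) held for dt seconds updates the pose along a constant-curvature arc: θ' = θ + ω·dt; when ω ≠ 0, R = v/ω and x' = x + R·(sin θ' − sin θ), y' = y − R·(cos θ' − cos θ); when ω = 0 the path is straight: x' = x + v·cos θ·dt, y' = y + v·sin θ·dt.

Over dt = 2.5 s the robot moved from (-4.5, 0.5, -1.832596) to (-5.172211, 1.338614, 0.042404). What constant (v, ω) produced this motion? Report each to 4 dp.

v = -0.5000, ω = 0.7500

Δθ = 0.042404 − -1.832596 = 1.875000
ω = Δθ/dt = 1.875000/2.5 = 0.7500
R = −Δy/(cos θ' − cos θ) = -0.6667
v = R·ω = -0.6667·0.7500 = -0.5000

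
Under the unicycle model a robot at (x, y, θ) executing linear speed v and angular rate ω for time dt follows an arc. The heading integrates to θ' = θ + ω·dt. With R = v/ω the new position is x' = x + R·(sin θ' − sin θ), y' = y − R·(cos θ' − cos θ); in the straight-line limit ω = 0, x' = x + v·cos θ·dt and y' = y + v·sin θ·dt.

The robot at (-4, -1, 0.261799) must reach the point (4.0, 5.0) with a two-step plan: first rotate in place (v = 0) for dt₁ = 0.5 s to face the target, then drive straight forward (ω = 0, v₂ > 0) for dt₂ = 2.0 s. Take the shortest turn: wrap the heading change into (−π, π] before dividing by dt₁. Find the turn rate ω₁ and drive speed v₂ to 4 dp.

heading to target = atan2(5−-1, 4−-4) = 0.6435
Δθ = wrap(0.6435 − 0.2618) = 0.3817; ω₁ = Δθ/dt₁ = 0.7634
distance = √((4−-4)² + (5−-1)²) = 10.0000; v₂ = distance/dt₂ = 5.0000

ω₁ = 0.7634, v₂ = 5.0000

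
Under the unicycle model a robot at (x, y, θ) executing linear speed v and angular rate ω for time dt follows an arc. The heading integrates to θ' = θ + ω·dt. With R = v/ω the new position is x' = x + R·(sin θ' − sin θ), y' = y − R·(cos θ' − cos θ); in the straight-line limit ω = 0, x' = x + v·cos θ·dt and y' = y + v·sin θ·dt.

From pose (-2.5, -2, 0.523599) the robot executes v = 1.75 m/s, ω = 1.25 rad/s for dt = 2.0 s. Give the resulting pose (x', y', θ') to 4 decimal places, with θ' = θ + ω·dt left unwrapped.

θ' = 0.5236 + 1.25·2.0 = 3.0236
R = v/ω = 1.75/1.25 = 1.4000
x' = -2.5 + 1.4000·(sin 3.0236 − sin 0.5236) = -3.0352
y' = -2 − 1.4000·(cos 3.0236 − cos 0.5236) = 0.6027

(-3.0352, 0.6027, 3.0236)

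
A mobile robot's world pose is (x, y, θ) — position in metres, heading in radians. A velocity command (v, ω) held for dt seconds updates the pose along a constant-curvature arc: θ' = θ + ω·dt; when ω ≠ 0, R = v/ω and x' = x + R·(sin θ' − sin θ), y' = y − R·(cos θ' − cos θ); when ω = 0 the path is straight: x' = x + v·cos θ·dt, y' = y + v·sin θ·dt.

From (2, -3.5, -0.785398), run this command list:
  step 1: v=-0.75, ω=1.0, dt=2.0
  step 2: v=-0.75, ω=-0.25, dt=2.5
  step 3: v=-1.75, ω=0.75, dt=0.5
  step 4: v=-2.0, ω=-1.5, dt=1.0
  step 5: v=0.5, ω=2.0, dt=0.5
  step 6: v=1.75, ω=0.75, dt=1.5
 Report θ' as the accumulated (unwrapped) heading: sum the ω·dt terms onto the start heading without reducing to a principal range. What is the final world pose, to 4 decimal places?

step 1: θ'=1.2146 (R=-0.7500) → pose (0.7667, -3.7688, 1.2146)
step 2: θ'=0.5896 (R=3.0000) → pose (-0.3769, -5.2162, 0.5896)
step 3: θ'=0.9646 (R=-2.3333) → pose (-0.9970, -5.8261, 0.9646)
step 4: θ'=-0.5354 (R=1.3333) → pose (-2.7730, -6.2132, -0.5354)
step 5: θ'=0.4646 (R=0.2500) → pose (-2.5335, -6.2217, 0.4646)
step 6: θ'=1.5896 (R=2.3333) → pose (-1.2460, -4.0918, 1.5896)

(-1.2460, -4.0918, 1.5896)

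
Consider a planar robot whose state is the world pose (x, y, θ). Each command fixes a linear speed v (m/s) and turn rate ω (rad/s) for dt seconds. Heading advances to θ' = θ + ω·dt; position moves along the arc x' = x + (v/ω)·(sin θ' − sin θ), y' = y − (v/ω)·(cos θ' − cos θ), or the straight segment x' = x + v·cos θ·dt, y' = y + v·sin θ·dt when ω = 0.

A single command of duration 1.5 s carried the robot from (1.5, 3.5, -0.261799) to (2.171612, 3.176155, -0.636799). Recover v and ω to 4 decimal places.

v = 0.5000, ω = -0.2500

Δθ = -0.636799 − -0.261799 = -0.375000
ω = Δθ/dt = -0.375000/1.5 = -0.2500
R = Δx/(sin θ' − sin θ) = -2.0000
v = R·ω = -2.0000·-0.2500 = 0.5000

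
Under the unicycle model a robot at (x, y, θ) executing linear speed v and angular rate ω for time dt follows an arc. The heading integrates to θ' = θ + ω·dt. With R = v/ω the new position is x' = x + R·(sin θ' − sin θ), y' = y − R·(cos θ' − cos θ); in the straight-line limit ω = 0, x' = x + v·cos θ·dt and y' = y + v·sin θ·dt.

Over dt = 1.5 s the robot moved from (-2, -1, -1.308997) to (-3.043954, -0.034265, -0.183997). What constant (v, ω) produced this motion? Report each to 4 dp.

Δθ = -0.183997 − -1.308997 = 1.125000
ω = Δθ/dt = 1.125000/1.5 = 0.7500
R = Δx/(sin θ' − sin θ) = -1.3333
v = R·ω = -1.3333·0.7500 = -1.0000

v = -1.0000, ω = 0.7500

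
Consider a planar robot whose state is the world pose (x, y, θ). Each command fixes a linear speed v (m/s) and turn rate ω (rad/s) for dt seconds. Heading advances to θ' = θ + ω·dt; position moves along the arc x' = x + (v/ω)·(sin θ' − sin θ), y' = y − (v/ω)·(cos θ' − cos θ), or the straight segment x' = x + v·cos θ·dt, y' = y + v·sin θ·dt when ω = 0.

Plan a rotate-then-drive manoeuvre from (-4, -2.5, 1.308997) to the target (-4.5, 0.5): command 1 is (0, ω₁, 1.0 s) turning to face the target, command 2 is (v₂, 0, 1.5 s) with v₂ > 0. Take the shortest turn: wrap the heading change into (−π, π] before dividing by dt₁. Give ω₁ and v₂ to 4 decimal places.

ω₁ = 0.4269, v₂ = 2.0276

heading to target = atan2(0.5−-2.5, -4.5−-4) = 1.7359
Δθ = wrap(1.7359 − 1.3090) = 0.4269; ω₁ = Δθ/dt₁ = 0.4269
distance = √((-4.5−-4)² + (0.5−-2.5)²) = 3.0414; v₂ = distance/dt₂ = 2.0276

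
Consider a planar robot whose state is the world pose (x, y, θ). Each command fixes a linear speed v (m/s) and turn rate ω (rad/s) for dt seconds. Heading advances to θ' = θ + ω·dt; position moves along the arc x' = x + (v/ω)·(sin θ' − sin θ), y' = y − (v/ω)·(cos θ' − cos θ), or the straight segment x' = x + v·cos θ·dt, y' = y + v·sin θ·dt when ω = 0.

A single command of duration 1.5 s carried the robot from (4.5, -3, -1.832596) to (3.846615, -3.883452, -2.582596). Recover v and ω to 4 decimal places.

Δθ = -2.582596 − -1.832596 = -0.750000
ω = Δθ/dt = -0.750000/1.5 = -0.5000
R = −Δy/(cos θ' − cos θ) = -1.5000
v = R·ω = -1.5000·-0.5000 = 0.7500

v = 0.7500, ω = -0.5000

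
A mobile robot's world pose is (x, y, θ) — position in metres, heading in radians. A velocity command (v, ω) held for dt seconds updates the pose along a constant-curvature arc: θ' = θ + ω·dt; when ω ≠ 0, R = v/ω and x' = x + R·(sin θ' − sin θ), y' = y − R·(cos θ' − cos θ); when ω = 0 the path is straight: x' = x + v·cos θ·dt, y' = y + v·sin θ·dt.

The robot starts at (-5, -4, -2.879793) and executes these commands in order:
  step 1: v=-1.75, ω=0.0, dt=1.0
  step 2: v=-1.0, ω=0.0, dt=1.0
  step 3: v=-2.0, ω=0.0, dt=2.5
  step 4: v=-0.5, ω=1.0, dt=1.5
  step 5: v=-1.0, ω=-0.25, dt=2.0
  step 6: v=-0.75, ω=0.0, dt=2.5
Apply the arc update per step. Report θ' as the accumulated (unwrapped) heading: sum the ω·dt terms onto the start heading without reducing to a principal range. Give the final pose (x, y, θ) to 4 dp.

step 1: θ'=-2.8798 (straight) → pose (-3.3096, -3.5471, -2.8798)
step 2: θ'=-2.8798 (straight) → pose (-2.3437, -3.2882, -2.8798)
step 3: θ'=-2.8798 (straight) → pose (2.4859, -1.9942, -2.8798)
step 4: θ'=-1.3798 (R=-0.5000) → pose (2.8474, -1.4163, -1.3798)
step 5: θ'=-1.8798 (R=4.0000) → pose (2.9641, 0.5595, -1.8798)
step 6: θ'=-1.8798 (straight) → pose (3.5343, 2.3457, -1.8798)

(3.5343, 2.3457, -1.8798)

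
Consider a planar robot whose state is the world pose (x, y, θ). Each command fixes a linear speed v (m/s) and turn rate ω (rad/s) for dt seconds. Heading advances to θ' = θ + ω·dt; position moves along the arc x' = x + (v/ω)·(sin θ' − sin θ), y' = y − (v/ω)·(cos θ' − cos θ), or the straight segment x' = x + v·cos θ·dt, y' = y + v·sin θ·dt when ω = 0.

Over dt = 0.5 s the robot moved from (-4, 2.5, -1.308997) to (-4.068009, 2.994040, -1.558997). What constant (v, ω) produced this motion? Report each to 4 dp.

Δθ = -1.558997 − -1.308997 = -0.250000
ω = Δθ/dt = -0.250000/0.5 = -0.5000
R = −Δy/(cos θ' − cos θ) = 2.0000
v = R·ω = 2.0000·-0.5000 = -1.0000

v = -1.0000, ω = -0.5000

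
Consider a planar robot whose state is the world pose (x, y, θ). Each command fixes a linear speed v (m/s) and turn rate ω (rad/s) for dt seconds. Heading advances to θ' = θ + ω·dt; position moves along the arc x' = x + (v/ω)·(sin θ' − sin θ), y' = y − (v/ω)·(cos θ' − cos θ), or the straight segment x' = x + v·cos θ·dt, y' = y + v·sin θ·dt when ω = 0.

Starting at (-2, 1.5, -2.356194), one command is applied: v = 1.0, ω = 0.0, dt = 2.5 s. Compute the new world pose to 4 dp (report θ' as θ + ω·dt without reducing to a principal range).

θ' = -2.3562 + 0.0·2.5 = -2.3562
ω = 0 → straight: x' = -2 + 1.0·cos(-2.3562)·2.5 = -3.7678
y' = 1.5 + 1.0·sin(-2.3562)·2.5 = -0.2678

(-3.7678, -0.2678, -2.3562)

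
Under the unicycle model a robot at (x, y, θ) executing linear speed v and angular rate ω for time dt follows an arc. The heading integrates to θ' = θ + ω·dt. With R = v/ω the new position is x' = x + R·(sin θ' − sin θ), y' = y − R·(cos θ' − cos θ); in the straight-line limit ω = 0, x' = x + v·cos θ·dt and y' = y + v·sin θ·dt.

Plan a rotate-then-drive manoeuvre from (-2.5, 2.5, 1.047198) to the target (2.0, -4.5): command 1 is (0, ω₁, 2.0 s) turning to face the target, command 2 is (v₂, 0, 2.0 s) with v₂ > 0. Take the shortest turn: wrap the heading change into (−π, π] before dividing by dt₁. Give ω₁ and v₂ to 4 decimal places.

heading to target = atan2(-4.5−2.5, 2−-2.5) = -0.9995
Δθ = wrap(-0.9995 − 1.0472) = -2.0467; ω₁ = Δθ/dt₁ = -1.0233
distance = √((2−-2.5)² + (-4.5−2.5)²) = 8.3217; v₂ = distance/dt₂ = 4.1608

ω₁ = -1.0233, v₂ = 4.1608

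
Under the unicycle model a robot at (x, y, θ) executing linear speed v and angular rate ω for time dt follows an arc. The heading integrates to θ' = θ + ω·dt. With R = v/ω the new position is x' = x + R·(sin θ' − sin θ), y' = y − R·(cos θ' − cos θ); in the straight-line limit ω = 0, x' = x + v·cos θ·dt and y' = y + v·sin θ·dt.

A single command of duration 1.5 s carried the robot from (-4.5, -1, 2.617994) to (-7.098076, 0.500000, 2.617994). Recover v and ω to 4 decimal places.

v = 2.0000, ω = 0.0000

Δθ = 2.617994 − 2.617994 = 0.000000
ω = Δθ/dt = 0.000000/1.5 = 0.0000
ω = 0 → v = (Δx·cos θ + Δy·sin θ)/dt = 2.0000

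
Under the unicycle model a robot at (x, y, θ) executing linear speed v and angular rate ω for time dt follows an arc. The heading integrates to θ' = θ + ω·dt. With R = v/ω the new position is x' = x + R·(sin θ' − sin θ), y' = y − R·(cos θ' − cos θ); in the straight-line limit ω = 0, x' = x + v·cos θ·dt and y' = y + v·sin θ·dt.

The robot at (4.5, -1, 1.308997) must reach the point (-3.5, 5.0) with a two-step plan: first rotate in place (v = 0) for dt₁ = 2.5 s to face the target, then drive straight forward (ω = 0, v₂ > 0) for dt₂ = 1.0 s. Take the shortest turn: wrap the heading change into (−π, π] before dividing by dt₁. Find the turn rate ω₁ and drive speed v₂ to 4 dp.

ω₁ = 0.4756, v₂ = 10.0000

heading to target = atan2(5−-1, -3.5−4.5) = 2.4981
Δθ = wrap(2.4981 − 1.3090) = 1.1891; ω₁ = Δθ/dt₁ = 0.4756
distance = √((-3.5−4.5)² + (5−-1)²) = 10.0000; v₂ = distance/dt₂ = 10.0000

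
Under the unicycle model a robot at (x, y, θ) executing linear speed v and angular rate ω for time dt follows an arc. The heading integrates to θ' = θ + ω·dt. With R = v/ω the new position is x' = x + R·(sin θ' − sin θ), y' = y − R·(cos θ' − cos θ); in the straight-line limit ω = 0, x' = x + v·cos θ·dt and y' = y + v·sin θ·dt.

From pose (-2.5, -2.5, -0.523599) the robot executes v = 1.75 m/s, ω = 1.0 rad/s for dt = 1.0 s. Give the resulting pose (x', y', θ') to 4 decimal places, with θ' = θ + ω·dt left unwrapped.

(-0.8225, -2.5396, 0.4764)

θ' = -0.5236 + 1.0·1.0 = 0.4764
R = v/ω = 1.75/1.0 = 1.7500
x' = -2.5 + 1.7500·(sin 0.4764 − sin -0.5236) = -0.8225
y' = -2.5 − 1.7500·(cos 0.4764 − cos -0.5236) = -2.5396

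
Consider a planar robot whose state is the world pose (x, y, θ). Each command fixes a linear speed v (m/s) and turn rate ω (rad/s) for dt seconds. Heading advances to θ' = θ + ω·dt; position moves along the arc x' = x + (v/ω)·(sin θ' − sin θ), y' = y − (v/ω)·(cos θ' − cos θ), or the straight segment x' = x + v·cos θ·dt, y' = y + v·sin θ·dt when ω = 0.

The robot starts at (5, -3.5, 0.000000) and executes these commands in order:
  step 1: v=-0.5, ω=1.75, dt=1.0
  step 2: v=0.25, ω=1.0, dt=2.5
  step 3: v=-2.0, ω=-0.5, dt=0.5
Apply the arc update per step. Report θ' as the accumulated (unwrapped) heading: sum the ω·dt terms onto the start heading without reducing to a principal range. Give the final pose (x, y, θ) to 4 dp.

step 1: θ'=1.7500 (R=-0.2857) → pose (4.7189, -3.8366, 1.7500)
step 2: θ'=4.2500 (R=0.2500) → pose (4.2491, -3.7697, 4.2500)
step 3: θ'=4.0000 (R=4.0000) → pose (4.8019, -2.9395, 4.0000)

(4.8019, -2.9395, 4.0000)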